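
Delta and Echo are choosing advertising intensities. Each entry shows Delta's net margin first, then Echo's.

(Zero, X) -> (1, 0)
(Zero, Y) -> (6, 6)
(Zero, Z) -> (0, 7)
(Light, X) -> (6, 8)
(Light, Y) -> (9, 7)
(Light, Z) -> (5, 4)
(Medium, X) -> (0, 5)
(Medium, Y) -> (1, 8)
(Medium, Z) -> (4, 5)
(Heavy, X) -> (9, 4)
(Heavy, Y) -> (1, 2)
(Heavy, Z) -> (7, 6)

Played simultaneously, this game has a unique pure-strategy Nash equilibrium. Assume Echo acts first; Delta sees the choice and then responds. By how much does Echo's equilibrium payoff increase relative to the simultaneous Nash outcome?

Work backward from Delta's decision.
- X: Delta compares 1, 6, 0, 9 and picks Heavy; Echo would get 4.
- Y: Delta compares 6, 9, 1, 1 and picks Light; Echo would get 7.
- Z: Delta compares 0, 5, 4, 7 and picks Heavy; Echo would get 6.
Maximizing over 4, 7, 6, Echo chooses Y. Subgame-perfect outcome: (Light, Y) with payoffs (9, 7).
Under simultaneous play:
Delta's best replies: X→Heavy; Y→Light; Z→Heavy.
Echo's best replies: Zero→Z; Light→X; Medium→Y; Heavy→Z.
Only (Heavy, Z) has each player best-responding; Nash payoffs (7, 6).
Echo's commitment gain: 7 − 6 = 1.

1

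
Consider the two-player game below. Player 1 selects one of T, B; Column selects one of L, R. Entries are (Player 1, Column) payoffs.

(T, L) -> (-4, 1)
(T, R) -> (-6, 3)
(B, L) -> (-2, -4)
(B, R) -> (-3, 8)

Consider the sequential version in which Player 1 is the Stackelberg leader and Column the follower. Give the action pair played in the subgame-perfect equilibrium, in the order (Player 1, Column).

Backward induction with Player 1 moving first.
- T: BR = R, leader payoff -6.
- B: BR = R, leader payoff -3.
Player 1's induced payoffs are -6, -3, so Player 1 commits to B. Subgame-perfect outcome: (B, R) with payoffs (-3, 8).

(B, R)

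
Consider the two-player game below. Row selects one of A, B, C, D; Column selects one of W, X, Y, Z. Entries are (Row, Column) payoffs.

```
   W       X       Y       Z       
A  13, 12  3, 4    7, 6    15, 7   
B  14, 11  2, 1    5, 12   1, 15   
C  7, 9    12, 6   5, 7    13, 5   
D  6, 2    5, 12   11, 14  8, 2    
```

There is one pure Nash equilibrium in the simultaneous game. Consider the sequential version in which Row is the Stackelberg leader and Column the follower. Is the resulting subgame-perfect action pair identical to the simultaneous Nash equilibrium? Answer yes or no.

Work backward from Column's decision.
- A: Column compares 12, 4, 6, 7 and picks W; Row would get 13.
- B: Column compares 11, 1, 12, 15 and picks Z; Row would get 1.
- C: Column compares 9, 6, 7, 5 and picks W; Row would get 7.
- D: Column compares 2, 12, 14, 2 and picks Y; Row would get 11.
Row's induced payoffs are 13, 1, 7, 11, so Row commits to A. Subgame-perfect outcome: (A, W) with payoffs (13, 12).
Under simultaneous play:
Row's best replies: W→B; X→C; Y→D; Z→A.
Column's best replies: A→W; B→Z; C→W; D→Y.
The unique mutual best reply is (D, Y), giving (11, 14).
Sequential outcome (A, W) differs from the Nash profile (D, Y).

no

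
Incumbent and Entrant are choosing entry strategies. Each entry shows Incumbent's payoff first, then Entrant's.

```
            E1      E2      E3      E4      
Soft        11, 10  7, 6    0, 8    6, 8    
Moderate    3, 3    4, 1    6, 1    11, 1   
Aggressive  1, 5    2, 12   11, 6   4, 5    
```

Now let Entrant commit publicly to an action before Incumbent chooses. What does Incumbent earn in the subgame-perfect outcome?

11

Incumbent best-responds to each possible Entrant move:
- E1 → Incumbent plays Soft (best of 11, 3, 1); Entrant gets 10.
- E2 → Incumbent plays Soft (best of 7, 4, 2); Entrant gets 6.
- E3 → Incumbent plays Aggressive (best of 0, 6, 11); Entrant gets 6.
- E4 → Incumbent plays Moderate (best of 6, 11, 4); Entrant gets 1.
Entrant's induced payoffs are 10, 6, 6, 1, so Entrant commits to E1. Subgame-perfect outcome: (Soft, E1) with payoffs (11, 10).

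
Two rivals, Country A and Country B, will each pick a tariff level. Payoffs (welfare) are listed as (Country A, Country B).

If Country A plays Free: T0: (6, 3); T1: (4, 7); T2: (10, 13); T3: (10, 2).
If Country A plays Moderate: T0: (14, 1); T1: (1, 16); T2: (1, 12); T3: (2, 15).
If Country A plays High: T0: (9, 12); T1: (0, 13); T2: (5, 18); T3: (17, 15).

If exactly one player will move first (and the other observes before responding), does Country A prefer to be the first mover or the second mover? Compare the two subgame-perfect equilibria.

second

If Country A leads: Country B's best replies are Free→T2, Moderate→T1, High→T2; Country A's induced payoffs 10, 1, 5; outcome (Free, T2), payoffs (10, 13).
If Country B leads: Country A's best replies are T0→Moderate, T1→Free, T2→Free, T3→High; Country B's induced payoffs 1, 7, 13, 15; outcome (High, T3), payoffs (17, 15).
Country A gets 10 moving first and 17 moving second, so Country A prefers to move second.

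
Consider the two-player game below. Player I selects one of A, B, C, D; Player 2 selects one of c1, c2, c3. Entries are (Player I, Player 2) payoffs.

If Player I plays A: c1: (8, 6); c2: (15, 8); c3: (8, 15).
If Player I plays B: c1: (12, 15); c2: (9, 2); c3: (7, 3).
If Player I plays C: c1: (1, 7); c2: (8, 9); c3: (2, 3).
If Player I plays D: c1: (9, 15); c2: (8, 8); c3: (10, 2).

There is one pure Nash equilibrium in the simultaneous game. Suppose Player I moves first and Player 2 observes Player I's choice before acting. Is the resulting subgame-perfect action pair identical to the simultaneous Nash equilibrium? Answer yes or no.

Backward induction with Player I moving first.
- A: Player 2 compares 6, 8, 15 and picks c3; Player I would get 8.
- B: Player 2 compares 15, 2, 3 and picks c1; Player I would get 12.
- C: Player 2 compares 7, 9, 3 and picks c2; Player I would get 8.
- D: Player 2 compares 15, 8, 2 and picks c1; Player I would get 9.
Player I's induced payoffs are 8, 12, 8, 9, so Player I commits to B. Subgame-perfect outcome: (B, c1) with payoffs (12, 15).
Now find the simultaneous Nash equilibrium.
Player I's best replies: c1→B; c2→A; c3→D.
Player 2's best replies: A→c3; B→c1; C→c2; D→c1.
The unique mutual best reply is (B, c1), giving (12, 15).
Sequential outcome (B, c1) coincides with the Nash profile (B, c1).

yes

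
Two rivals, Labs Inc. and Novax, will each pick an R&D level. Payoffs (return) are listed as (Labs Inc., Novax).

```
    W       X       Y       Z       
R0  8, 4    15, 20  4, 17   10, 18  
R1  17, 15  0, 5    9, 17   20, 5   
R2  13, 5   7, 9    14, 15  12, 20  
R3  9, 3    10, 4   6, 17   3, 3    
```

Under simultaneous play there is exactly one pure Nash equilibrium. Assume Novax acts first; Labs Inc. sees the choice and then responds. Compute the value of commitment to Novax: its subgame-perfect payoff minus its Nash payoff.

0

Backward induction with Novax moving first.
- W: BR = R1, leader payoff 15.
- X: BR = R0, leader payoff 20.
- Y: BR = R2, leader payoff 15.
- Z: BR = R1, leader payoff 5.
Among 15, 20, 15, 5, the best is 20 at X. Subgame-perfect outcome: (R0, X) with payoffs (15, 20).
Under simultaneous play:
Labs Inc.'s best replies: W→R1; X→R0; Y→R2; Z→R1.
Novax's best replies: R0→X; R1→Y; R2→Z; R3→Y.
The unique mutual best reply is (R0, X), giving (15, 20).
Novax's commitment gain: 20 − 20 = 0.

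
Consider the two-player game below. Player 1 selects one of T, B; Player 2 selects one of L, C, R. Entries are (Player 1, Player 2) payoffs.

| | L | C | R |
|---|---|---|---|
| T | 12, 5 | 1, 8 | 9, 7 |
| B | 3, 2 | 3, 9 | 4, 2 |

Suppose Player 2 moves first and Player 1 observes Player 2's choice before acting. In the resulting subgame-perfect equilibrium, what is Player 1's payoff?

3

Solve by backward induction (Player 2 leads).
- L → Player 1 plays T (best of 12, 3); Player 2 gets 5.
- C → Player 1 plays B (best of 1, 3); Player 2 gets 9.
- R → Player 1 plays T (best of 9, 4); Player 2 gets 7.
Maximizing over 5, 9, 7, Player 2 chooses C. Subgame-perfect outcome: (B, C) with payoffs (3, 9).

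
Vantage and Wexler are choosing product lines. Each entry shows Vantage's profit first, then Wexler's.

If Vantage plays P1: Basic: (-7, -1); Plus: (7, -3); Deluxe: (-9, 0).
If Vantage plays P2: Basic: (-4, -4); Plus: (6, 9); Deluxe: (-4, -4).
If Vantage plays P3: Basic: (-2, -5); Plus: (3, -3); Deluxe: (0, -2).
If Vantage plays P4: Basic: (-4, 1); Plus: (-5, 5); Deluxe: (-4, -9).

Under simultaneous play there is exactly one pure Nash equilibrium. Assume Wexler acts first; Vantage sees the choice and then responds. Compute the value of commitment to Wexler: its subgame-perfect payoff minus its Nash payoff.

0

Backward induction with Wexler moving first.
- Basic: BR = P3, leader payoff -5.
- Plus: BR = P1, leader payoff -3.
- Deluxe: BR = P3, leader payoff -2.
Among -5, -3, -2, the best is -2 at Deluxe. Subgame-perfect outcome: (P3, Deluxe) with payoffs (0, -2).
Under simultaneous play:
Vantage's best replies: Basic→P3; Plus→P1; Deluxe→P3.
Wexler's best replies: P1→Deluxe; P2→Plus; P3→Deluxe; P4→Plus.
Only (P3, Deluxe) has each player best-responding; Nash payoffs (0, -2).
Wexler's commitment gain: -2 − -2 = 0.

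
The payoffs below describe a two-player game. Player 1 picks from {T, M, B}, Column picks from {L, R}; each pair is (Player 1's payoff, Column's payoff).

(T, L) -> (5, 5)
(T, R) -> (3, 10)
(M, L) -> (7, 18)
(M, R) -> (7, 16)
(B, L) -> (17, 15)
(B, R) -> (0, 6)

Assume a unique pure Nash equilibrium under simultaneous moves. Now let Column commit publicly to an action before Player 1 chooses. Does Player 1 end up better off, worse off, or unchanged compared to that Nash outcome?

worse off

Player 1 best-responds to each possible Column move:
- L: Player 1 compares 5, 7, 17 and picks B; Column would get 15.
- R: Player 1 compares 3, 7, 0 and picks M; Column would get 16.
Among 15, 16, the best is 16 at R. Subgame-perfect outcome: (M, R) with payoffs (7, 16).
For the simultaneous game, intersect best replies.
Player 1's best replies: L→B; R→M.
Column's best replies: T→R; M→L; B→L.
Only (B, L) has each player best-responding; Nash payoffs (17, 15).
Player 1 earns 7 sequentially versus 17 at the Nash outcome: worse off.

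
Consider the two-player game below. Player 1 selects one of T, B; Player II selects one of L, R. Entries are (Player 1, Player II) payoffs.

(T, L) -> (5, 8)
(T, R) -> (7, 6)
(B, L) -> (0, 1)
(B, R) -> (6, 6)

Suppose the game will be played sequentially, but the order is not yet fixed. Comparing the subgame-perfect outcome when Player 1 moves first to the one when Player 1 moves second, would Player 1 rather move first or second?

If Player 1 leads: Player II's best replies are T→L, B→R; Player 1's induced payoffs 5, 6; outcome (B, R), payoffs (6, 6).
If Player II leads: Player 1's best replies are L→T, R→T; Player II's induced payoffs 8, 6; outcome (T, L), payoffs (5, 8).
Player 1 gets 6 moving first and 5 moving second, so Player 1 prefers to move first.

first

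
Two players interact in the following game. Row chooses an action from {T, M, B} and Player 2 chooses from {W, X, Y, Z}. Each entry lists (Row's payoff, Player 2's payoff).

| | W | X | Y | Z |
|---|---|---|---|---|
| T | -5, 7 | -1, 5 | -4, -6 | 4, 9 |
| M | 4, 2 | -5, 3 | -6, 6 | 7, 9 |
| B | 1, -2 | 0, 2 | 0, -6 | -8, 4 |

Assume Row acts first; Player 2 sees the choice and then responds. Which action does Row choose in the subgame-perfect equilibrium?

Player 2 best-responds to each possible Row move:
- T: Player 2 compares 7, 5, -6, 9 and picks Z; Row would get 4.
- M: Player 2 compares 2, 3, 6, 9 and picks Z; Row would get 7.
- B: Player 2 compares -2, 2, -6, 4 and picks Z; Row would get -8.
Maximizing over 4, 7, -8, Row chooses M. Subgame-perfect outcome: (M, Z) with payoffs (7, 9).

M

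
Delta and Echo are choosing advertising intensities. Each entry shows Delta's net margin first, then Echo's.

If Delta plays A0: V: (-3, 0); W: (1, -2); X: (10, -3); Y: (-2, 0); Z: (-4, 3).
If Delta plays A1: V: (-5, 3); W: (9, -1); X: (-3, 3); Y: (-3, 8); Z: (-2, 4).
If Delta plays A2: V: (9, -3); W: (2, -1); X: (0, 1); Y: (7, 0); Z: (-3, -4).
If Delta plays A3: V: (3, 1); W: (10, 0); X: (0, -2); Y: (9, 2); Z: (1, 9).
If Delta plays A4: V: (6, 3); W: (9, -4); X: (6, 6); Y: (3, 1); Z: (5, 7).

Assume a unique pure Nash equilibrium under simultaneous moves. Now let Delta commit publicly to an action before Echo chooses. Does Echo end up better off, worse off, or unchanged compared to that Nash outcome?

unchanged

Echo best-responds to each possible Delta move:
- A0: Echo compares 0, -2, -3, 0, 3 and picks Z; Delta would get -4.
- A1: Echo compares 3, -1, 3, 8, 4 and picks Y; Delta would get -3.
- A2: Echo compares -3, -1, 1, 0, -4 and picks X; Delta would get 0.
- A3: Echo compares 1, 0, -2, 2, 9 and picks Z; Delta would get 1.
- A4: Echo compares 3, -4, 6, 1, 7 and picks Z; Delta would get 5.
Delta's induced payoffs are -4, -3, 0, 1, 5, so Delta commits to A4. Subgame-perfect outcome: (A4, Z) with payoffs (5, 7).
For the simultaneous game, intersect best replies.
Delta's best replies: V→A2; W→A3; X→A0; Y→A3; Z→A4.
Echo's best replies: A0→Z; A1→Y; A2→X; A3→Z; A4→Z.
Only (A4, Z) has each player best-responding; Nash payoffs (5, 7).
Echo earns 7 sequentially versus 7 at the Nash outcome: unchanged.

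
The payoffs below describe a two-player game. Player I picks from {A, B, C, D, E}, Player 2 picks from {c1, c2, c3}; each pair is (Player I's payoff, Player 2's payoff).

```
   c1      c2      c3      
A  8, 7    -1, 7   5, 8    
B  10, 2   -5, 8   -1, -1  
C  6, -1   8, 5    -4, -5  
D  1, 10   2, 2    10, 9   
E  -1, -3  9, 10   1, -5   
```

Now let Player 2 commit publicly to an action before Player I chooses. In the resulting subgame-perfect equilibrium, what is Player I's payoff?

Work backward from Player I's decision.
- c1 → Player I plays B (best of 8, 10, 6, 1, -1); Player 2 gets 2.
- c2 → Player I plays E (best of -1, -5, 8, 2, 9); Player 2 gets 10.
- c3 → Player I plays D (best of 5, -1, -4, 10, 1); Player 2 gets 9.
Maximizing over 2, 10, 9, Player 2 chooses c2. Subgame-perfect outcome: (E, c2) with payoffs (9, 10).

9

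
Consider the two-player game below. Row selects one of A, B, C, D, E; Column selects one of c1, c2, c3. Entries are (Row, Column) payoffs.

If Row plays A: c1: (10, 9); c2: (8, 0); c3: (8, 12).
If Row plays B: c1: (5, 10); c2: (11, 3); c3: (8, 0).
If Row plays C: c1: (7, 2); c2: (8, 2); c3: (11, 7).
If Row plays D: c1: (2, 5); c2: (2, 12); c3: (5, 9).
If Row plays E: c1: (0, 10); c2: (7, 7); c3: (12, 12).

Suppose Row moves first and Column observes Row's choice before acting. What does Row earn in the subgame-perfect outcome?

12

Work backward from Column's decision.
- A → Column plays c3 (best of 9, 0, 12); Row gets 8.
- B → Column plays c1 (best of 10, 3, 0); Row gets 5.
- C → Column plays c3 (best of 2, 2, 7); Row gets 11.
- D → Column plays c2 (best of 5, 12, 9); Row gets 2.
- E → Column plays c3 (best of 10, 7, 12); Row gets 12.
Among 8, 5, 11, 2, 12, the best is 12 at E. Subgame-perfect outcome: (E, c3) with payoffs (12, 12).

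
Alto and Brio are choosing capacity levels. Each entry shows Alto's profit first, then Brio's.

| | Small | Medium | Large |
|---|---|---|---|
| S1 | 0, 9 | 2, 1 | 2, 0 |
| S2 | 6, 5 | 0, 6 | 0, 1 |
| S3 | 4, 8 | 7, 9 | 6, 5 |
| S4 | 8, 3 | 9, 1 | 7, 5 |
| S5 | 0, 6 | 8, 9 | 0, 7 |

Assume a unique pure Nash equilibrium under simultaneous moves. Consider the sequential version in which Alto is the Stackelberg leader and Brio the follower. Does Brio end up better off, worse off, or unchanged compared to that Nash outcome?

better off

Brio best-responds to each possible Alto move:
- S1 → Brio plays Small (best of 9, 1, 0); Alto gets 0.
- S2 → Brio plays Medium (best of 5, 6, 1); Alto gets 0.
- S3 → Brio plays Medium (best of 8, 9, 5); Alto gets 7.
- S4 → Brio plays Large (best of 3, 1, 5); Alto gets 7.
- S5 → Brio plays Medium (best of 6, 9, 7); Alto gets 8.
Maximizing over 0, 0, 7, 7, 8, Alto chooses S5. Subgame-perfect outcome: (S5, Medium) with payoffs (8, 9).
For the simultaneous game, intersect best replies.
Alto's best replies: Small→S4; Medium→S4; Large→S4.
Brio's best replies: S1→Small; S2→Medium; S3→Medium; S4→Large; S5→Medium.
The unique mutual best reply is (S4, Large), giving (7, 5).
Brio earns 9 sequentially versus 5 at the Nash outcome: better off.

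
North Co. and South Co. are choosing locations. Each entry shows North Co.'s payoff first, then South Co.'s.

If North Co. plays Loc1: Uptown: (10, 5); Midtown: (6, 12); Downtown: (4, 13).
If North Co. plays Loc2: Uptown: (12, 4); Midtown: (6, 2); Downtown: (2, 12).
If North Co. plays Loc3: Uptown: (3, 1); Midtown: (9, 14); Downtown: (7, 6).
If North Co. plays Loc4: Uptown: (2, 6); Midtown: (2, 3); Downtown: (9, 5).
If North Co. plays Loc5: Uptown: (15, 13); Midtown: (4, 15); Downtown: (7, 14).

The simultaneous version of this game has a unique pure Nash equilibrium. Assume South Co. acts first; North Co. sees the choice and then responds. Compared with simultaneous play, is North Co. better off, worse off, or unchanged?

Backward induction with South Co. moving first.
- Uptown → North Co. plays Loc5 (best of 10, 12, 3, 2, 15); South Co. gets 13.
- Midtown → North Co. plays Loc3 (best of 6, 6, 9, 2, 4); South Co. gets 14.
- Downtown → North Co. plays Loc4 (best of 4, 2, 7, 9, 7); South Co. gets 5.
South Co.'s induced payoffs are 13, 14, 5, so South Co. commits to Midtown. Subgame-perfect outcome: (Loc3, Midtown) with payoffs (9, 14).
For the simultaneous game, intersect best replies.
North Co.'s best replies: Uptown→Loc5; Midtown→Loc3; Downtown→Loc4.
South Co.'s best replies: Loc1→Downtown; Loc2→Downtown; Loc3→Midtown; Loc4→Uptown; Loc5→Midtown.
Only (Loc3, Midtown) has each player best-responding; Nash payoffs (9, 14).
North Co. earns 9 sequentially versus 9 at the Nash outcome: unchanged.

unchanged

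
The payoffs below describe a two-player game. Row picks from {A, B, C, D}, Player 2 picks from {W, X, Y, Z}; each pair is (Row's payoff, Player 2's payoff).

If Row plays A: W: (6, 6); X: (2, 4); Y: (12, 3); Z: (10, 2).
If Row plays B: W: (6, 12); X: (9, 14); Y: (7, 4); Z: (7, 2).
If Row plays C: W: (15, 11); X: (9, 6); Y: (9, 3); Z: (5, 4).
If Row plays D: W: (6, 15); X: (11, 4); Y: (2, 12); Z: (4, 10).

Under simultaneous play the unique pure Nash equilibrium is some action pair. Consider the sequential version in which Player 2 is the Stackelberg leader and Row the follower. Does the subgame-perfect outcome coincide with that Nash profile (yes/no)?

yes

Backward induction with Player 2 moving first.
- W: Row compares 6, 6, 15, 6 and picks C; Player 2 would get 11.
- X: Row compares 2, 9, 9, 11 and picks D; Player 2 would get 4.
- Y: Row compares 12, 7, 9, 2 and picks A; Player 2 would get 3.
- Z: Row compares 10, 7, 5, 4 and picks A; Player 2 would get 2.
Among 11, 4, 3, 2, the best is 11 at W. Subgame-perfect outcome: (C, W) with payoffs (15, 11).
Now find the simultaneous Nash equilibrium.
Row's best replies: W→C; X→D; Y→A; Z→A.
Player 2's best replies: A→W; B→X; C→W; D→W.
Only (C, W) has each player best-responding; Nash payoffs (15, 11).
Sequential outcome (C, W) coincides with the Nash profile (C, W).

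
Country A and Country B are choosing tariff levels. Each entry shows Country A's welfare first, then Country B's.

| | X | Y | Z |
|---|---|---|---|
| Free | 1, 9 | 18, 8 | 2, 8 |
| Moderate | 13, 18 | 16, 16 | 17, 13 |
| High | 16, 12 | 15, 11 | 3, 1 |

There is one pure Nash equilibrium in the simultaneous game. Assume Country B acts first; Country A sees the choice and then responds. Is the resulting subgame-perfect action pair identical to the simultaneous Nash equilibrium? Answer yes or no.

no

Country A best-responds to each possible Country B move:
- X: BR = High, leader payoff 12.
- Y: BR = Free, leader payoff 8.
- Z: BR = Moderate, leader payoff 13.
Maximizing over 12, 8, 13, Country B chooses Z. Subgame-perfect outcome: (Moderate, Z) with payoffs (17, 13).
Now find the simultaneous Nash equilibrium.
Country A's best replies: X→High; Y→Free; Z→Moderate.
Country B's best replies: Free→X; Moderate→X; High→X.
Only (High, X) has each player best-responding; Nash payoffs (16, 12).
Sequential outcome (Moderate, Z) differs from the Nash profile (High, X).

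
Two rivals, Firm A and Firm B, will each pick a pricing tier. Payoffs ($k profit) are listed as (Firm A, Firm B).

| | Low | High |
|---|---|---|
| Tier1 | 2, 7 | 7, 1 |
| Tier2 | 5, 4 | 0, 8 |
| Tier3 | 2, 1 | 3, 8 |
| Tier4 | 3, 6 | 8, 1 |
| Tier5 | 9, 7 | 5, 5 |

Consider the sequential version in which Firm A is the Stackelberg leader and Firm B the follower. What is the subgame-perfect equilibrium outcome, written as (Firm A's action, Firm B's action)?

Backward induction with Firm A moving first.
- Tier1 → Firm B plays Low (best of 7, 1); Firm A gets 2.
- Tier2 → Firm B plays High (best of 4, 8); Firm A gets 0.
- Tier3 → Firm B plays High (best of 1, 8); Firm A gets 3.
- Tier4 → Firm B plays Low (best of 6, 1); Firm A gets 3.
- Tier5 → Firm B plays Low (best of 7, 5); Firm A gets 9.
Among 2, 0, 3, 3, 9, the best is 9 at Tier5. Subgame-perfect outcome: (Tier5, Low) with payoffs (9, 7).

(Tier5, Low)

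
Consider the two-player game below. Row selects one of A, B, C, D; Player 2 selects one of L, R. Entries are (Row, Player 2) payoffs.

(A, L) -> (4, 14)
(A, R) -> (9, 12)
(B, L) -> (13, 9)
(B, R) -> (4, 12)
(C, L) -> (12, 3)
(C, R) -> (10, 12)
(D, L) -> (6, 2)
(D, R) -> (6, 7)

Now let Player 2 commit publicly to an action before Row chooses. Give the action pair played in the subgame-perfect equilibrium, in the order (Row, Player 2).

Work backward from Row's decision.
- L: BR = B, leader payoff 9.
- R: BR = C, leader payoff 12.
Maximizing over 9, 12, Player 2 chooses R. Subgame-perfect outcome: (C, R) with payoffs (10, 12).

(C, R)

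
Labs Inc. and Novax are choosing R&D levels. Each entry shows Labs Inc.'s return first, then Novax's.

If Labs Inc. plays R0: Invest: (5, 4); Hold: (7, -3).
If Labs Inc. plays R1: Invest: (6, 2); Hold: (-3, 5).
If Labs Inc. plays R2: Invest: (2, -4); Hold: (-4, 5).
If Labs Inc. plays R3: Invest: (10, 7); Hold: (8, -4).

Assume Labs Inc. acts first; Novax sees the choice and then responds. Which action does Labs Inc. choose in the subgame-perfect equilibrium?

R3

Backward induction with Labs Inc. moving first.
- R0: Novax compares 4, -3 and picks Invest; Labs Inc. would get 5.
- R1: Novax compares 2, 5 and picks Hold; Labs Inc. would get -3.
- R2: Novax compares -4, 5 and picks Hold; Labs Inc. would get -4.
- R3: Novax compares 7, -4 and picks Invest; Labs Inc. would get 10.
Maximizing over 5, -3, -4, 10, Labs Inc. chooses R3. Subgame-perfect outcome: (R3, Invest) with payoffs (10, 7).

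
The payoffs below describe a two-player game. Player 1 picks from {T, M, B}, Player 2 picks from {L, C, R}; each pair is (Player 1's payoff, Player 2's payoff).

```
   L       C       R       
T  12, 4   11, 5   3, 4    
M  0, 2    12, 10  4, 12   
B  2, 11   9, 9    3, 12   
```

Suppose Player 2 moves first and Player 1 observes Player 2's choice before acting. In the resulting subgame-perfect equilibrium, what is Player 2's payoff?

12

Solve by backward induction (Player 2 leads).
- L: BR = T, leader payoff 4.
- C: BR = M, leader payoff 10.
- R: BR = M, leader payoff 12.
Among 4, 10, 12, the best is 12 at R. Subgame-perfect outcome: (M, R) with payoffs (4, 12).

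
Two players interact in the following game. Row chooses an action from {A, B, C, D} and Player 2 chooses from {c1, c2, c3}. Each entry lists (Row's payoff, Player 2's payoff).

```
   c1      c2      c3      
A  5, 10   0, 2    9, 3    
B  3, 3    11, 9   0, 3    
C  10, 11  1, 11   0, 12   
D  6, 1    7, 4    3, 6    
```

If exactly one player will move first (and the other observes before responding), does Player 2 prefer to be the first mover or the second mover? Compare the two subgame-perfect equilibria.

If Row leads: Player 2's best replies are A→c1, B→c2, C→c3, D→c3; Row's induced payoffs 5, 11, 0, 3; outcome (B, c2), payoffs (11, 9).
If Player 2 leads: Row's best replies are c1→C, c2→B, c3→A; Player 2's induced payoffs 11, 9, 3; outcome (C, c1), payoffs (10, 11).
Player 2 gets 11 moving first and 9 moving second, so Player 2 prefers to move first.

first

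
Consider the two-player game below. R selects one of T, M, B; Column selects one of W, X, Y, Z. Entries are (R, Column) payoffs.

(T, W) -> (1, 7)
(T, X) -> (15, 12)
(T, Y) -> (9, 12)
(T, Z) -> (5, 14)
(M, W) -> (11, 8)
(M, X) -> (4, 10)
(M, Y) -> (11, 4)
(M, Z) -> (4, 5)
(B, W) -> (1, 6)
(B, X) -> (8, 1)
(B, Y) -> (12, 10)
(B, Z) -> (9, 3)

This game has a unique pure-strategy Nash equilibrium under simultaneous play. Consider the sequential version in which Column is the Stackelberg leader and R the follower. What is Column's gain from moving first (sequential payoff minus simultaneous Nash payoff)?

2

Work backward from R's decision.
- W: R compares 1, 11, 1 and picks M; Column would get 8.
- X: R compares 15, 4, 8 and picks T; Column would get 12.
- Y: R compares 9, 11, 12 and picks B; Column would get 10.
- Z: R compares 5, 4, 9 and picks B; Column would get 3.
Column's induced payoffs are 8, 12, 10, 3, so Column commits to X. Subgame-perfect outcome: (T, X) with payoffs (15, 12).
For the simultaneous game, intersect best replies.
R's best replies: W→M; X→T; Y→B; Z→B.
Column's best replies: T→Z; M→X; B→Y.
The unique mutual best reply is (B, Y), giving (12, 10).
Column's commitment gain: 12 − 10 = 2.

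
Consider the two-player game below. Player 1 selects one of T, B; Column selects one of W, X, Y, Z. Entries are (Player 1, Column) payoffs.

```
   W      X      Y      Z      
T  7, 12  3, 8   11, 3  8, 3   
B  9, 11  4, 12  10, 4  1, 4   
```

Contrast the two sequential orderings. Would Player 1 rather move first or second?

If Player 1 leads: Column's best replies are T→W, B→X; Player 1's induced payoffs 7, 4; outcome (T, W), payoffs (7, 12).
If Column leads: Player 1's best replies are W→B, X→B, Y→T, Z→T; Column's induced payoffs 11, 12, 3, 3; outcome (B, X), payoffs (4, 12).
Player 1 gets 7 moving first and 4 moving second, so Player 1 prefers to move first.

first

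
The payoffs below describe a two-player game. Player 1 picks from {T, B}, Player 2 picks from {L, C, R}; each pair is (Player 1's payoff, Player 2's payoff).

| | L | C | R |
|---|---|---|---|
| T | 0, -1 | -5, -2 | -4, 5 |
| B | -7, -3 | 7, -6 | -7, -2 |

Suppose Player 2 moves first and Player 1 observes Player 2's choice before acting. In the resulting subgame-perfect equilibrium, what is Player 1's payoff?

-4

Player 1 best-responds to each possible Player 2 move:
- L → Player 1 plays T (best of 0, -7); Player 2 gets -1.
- C → Player 1 plays B (best of -5, 7); Player 2 gets -6.
- R → Player 1 plays T (best of -4, -7); Player 2 gets 5.
Maximizing over -1, -6, 5, Player 2 chooses R. Subgame-perfect outcome: (T, R) with payoffs (-4, 5).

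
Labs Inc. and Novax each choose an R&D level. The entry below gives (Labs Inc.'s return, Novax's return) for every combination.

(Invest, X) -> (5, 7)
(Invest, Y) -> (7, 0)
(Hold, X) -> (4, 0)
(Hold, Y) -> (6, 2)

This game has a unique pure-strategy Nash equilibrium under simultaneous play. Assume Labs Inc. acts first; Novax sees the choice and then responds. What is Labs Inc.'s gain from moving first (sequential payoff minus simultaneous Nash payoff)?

1

Solve by backward induction (Labs Inc. leads).
- Invest: Novax compares 7, 0 and picks X; Labs Inc. would get 5.
- Hold: Novax compares 0, 2 and picks Y; Labs Inc. would get 6.
Labs Inc.'s induced payoffs are 5, 6, so Labs Inc. commits to Hold. Subgame-perfect outcome: (Hold, Y) with payoffs (6, 2).
Now find the simultaneous Nash equilibrium.
Labs Inc.'s best replies: X→Invest; Y→Invest.
Novax's best replies: Invest→X; Hold→Y.
The unique mutual best reply is (Invest, X), giving (5, 7).
Labs Inc.'s commitment gain: 6 − 5 = 1.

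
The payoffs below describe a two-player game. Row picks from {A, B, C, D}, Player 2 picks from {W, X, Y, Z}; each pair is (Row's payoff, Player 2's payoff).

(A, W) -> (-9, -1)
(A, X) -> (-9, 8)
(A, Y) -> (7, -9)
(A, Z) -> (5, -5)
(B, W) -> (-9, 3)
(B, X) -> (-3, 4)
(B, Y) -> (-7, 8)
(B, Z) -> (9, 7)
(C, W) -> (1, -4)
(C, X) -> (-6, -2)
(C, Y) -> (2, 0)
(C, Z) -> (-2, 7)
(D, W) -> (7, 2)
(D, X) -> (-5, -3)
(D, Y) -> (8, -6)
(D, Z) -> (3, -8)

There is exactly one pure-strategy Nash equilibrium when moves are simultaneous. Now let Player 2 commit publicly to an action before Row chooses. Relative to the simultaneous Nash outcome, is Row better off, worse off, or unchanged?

better off

Work backward from Row's decision.
- W: Row compares -9, -9, 1, 7 and picks D; Player 2 would get 2.
- X: Row compares -9, -3, -6, -5 and picks B; Player 2 would get 4.
- Y: Row compares 7, -7, 2, 8 and picks D; Player 2 would get -6.
- Z: Row compares 5, 9, -2, 3 and picks B; Player 2 would get 7.
Maximizing over 2, 4, -6, 7, Player 2 chooses Z. Subgame-perfect outcome: (B, Z) with payoffs (9, 7).
Under simultaneous play:
Row's best replies: W→D; X→B; Y→D; Z→B.
Player 2's best replies: A→X; B→Y; C→Z; D→W.
Only (D, W) has each player best-responding; Nash payoffs (7, 2).
Row earns 9 sequentially versus 7 at the Nash outcome: better off.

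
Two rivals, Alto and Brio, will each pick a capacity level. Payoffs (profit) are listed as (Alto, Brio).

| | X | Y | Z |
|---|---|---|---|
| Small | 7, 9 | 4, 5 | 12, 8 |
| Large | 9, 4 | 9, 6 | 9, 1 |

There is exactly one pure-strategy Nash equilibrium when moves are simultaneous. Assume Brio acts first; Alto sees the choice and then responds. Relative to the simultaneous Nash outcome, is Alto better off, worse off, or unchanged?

better off

Alto best-responds to each possible Brio move:
- X: BR = Large, leader payoff 4.
- Y: BR = Large, leader payoff 6.
- Z: BR = Small, leader payoff 8.
Among 4, 6, 8, the best is 8 at Z. Subgame-perfect outcome: (Small, Z) with payoffs (12, 8).
Now find the simultaneous Nash equilibrium.
Alto's best replies: X→Large; Y→Large; Z→Small.
Brio's best replies: Small→X; Large→Y.
The unique mutual best reply is (Large, Y), giving (9, 6).
Alto earns 12 sequentially versus 9 at the Nash outcome: better off.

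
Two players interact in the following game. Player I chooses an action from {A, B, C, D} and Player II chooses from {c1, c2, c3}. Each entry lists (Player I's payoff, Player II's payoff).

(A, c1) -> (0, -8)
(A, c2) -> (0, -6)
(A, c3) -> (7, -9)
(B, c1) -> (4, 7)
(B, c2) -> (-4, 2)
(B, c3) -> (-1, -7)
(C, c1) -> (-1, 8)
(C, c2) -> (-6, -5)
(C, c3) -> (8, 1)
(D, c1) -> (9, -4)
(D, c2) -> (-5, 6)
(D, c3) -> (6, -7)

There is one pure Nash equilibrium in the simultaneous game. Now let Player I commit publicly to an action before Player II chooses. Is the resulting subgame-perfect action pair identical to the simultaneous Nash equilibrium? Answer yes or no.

Solve by backward induction (Player I leads).
- A: Player II compares -8, -6, -9 and picks c2; Player I would get 0.
- B: Player II compares 7, 2, -7 and picks c1; Player I would get 4.
- C: Player II compares 8, -5, 1 and picks c1; Player I would get -1.
- D: Player II compares -4, 6, -7 and picks c2; Player I would get -5.
Among 0, 4, -1, -5, the best is 4 at B. Subgame-perfect outcome: (B, c1) with payoffs (4, 7).
Under simultaneous play:
Player I's best replies: c1→D; c2→A; c3→C.
Player II's best replies: A→c2; B→c1; C→c1; D→c2.
The unique mutual best reply is (A, c2), giving (0, -6).
Sequential outcome (B, c1) differs from the Nash profile (A, c2).

no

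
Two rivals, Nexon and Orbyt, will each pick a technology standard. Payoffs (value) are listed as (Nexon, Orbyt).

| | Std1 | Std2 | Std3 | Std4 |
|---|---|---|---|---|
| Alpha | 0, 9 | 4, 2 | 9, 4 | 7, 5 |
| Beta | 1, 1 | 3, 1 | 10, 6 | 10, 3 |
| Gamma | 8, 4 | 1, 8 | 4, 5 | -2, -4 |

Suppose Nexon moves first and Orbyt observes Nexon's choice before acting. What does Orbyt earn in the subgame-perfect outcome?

Work backward from Orbyt's decision.
- Alpha → Orbyt plays Std1 (best of 9, 2, 4, 5); Nexon gets 0.
- Beta → Orbyt plays Std3 (best of 1, 1, 6, 3); Nexon gets 10.
- Gamma → Orbyt plays Std2 (best of 4, 8, 5, -4); Nexon gets 1.
Maximizing over 0, 10, 1, Nexon chooses Beta. Subgame-perfect outcome: (Beta, Std3) with payoffs (10, 6).

6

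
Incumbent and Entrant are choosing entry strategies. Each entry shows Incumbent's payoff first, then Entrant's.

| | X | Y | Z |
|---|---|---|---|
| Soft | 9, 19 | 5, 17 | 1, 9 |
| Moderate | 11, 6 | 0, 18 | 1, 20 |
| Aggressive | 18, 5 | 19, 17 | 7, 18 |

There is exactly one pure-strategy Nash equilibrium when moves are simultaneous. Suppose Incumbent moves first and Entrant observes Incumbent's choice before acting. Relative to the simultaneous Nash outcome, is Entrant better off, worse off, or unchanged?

better off

Solve by backward induction (Incumbent leads).
- Soft: Entrant compares 19, 17, 9 and picks X; Incumbent would get 9.
- Moderate: Entrant compares 6, 18, 20 and picks Z; Incumbent would get 1.
- Aggressive: Entrant compares 5, 17, 18 and picks Z; Incumbent would get 7.
Among 9, 1, 7, the best is 9 at Soft. Subgame-perfect outcome: (Soft, X) with payoffs (9, 19).
Now find the simultaneous Nash equilibrium.
Incumbent's best replies: X→Aggressive; Y→Aggressive; Z→Aggressive.
Entrant's best replies: Soft→X; Moderate→Z; Aggressive→Z.
Only (Aggressive, Z) has each player best-responding; Nash payoffs (7, 18).
Entrant earns 19 sequentially versus 18 at the Nash outcome: better off.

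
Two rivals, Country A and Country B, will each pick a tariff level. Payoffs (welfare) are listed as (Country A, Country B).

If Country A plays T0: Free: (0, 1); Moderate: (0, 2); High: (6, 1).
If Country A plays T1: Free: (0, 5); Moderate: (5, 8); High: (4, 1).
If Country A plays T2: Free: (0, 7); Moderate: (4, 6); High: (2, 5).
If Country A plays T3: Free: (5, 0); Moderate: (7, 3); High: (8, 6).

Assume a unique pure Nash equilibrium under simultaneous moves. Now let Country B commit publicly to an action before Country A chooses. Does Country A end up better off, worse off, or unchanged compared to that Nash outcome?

unchanged

Solve by backward induction (Country B leads).
- Free → Country A plays T3 (best of 0, 0, 0, 5); Country B gets 0.
- Moderate → Country A plays T3 (best of 0, 5, 4, 7); Country B gets 3.
- High → Country A plays T3 (best of 6, 4, 2, 8); Country B gets 6.
Among 0, 3, 6, the best is 6 at High. Subgame-perfect outcome: (T3, High) with payoffs (8, 6).
Now find the simultaneous Nash equilibrium.
Country A's best replies: Free→T3; Moderate→T3; High→T3.
Country B's best replies: T0→Moderate; T1→Moderate; T2→Free; T3→High.
Only (T3, High) has each player best-responding; Nash payoffs (8, 6).
Country A earns 8 sequentially versus 8 at the Nash outcome: unchanged.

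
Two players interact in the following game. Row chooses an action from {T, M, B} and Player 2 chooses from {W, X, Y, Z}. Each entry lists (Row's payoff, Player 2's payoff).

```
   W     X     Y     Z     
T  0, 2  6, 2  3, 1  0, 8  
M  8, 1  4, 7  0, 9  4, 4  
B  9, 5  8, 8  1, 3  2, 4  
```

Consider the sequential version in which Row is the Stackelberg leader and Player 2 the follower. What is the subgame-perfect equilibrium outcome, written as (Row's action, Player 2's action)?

(B, X)

Work backward from Player 2's decision.
- T: Player 2 compares 2, 2, 1, 8 and picks Z; Row would get 0.
- M: Player 2 compares 1, 7, 9, 4 and picks Y; Row would get 0.
- B: Player 2 compares 5, 8, 3, 4 and picks X; Row would get 8.
Row's induced payoffs are 0, 0, 8, so Row commits to B. Subgame-perfect outcome: (B, X) with payoffs (8, 8).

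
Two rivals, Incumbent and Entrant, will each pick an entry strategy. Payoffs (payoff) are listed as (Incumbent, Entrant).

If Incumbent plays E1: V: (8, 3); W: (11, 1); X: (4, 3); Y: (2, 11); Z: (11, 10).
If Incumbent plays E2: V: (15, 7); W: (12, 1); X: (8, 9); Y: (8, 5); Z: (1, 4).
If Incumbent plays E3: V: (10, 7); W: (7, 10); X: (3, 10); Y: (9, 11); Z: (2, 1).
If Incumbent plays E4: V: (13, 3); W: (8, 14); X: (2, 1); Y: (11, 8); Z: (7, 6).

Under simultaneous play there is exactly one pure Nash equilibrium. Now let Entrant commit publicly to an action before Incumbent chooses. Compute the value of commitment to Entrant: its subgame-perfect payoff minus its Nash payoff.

1

Work backward from Incumbent's decision.
- V → Incumbent plays E2 (best of 8, 15, 10, 13); Entrant gets 7.
- W → Incumbent plays E2 (best of 11, 12, 7, 8); Entrant gets 1.
- X → Incumbent plays E2 (best of 4, 8, 3, 2); Entrant gets 9.
- Y → Incumbent plays E4 (best of 2, 8, 9, 11); Entrant gets 8.
- Z → Incumbent plays E1 (best of 11, 1, 2, 7); Entrant gets 10.
Among 7, 1, 9, 8, 10, the best is 10 at Z. Subgame-perfect outcome: (E1, Z) with payoffs (11, 10).
Now find the simultaneous Nash equilibrium.
Incumbent's best replies: V→E2; W→E2; X→E2; Y→E4; Z→E1.
Entrant's best replies: E1→Y; E2→X; E3→Y; E4→W.
The unique mutual best reply is (E2, X), giving (8, 9).
Entrant's commitment gain: 10 − 9 = 1.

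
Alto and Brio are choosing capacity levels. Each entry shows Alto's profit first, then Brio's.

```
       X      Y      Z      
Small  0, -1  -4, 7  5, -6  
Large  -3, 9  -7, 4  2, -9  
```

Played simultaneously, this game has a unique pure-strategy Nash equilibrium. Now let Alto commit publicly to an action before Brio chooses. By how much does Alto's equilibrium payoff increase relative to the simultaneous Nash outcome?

Brio best-responds to each possible Alto move:
- Small: BR = Y, leader payoff -4.
- Large: BR = X, leader payoff -3.
Among -4, -3, the best is -3 at Large. Subgame-perfect outcome: (Large, X) with payoffs (-3, 9).
For the simultaneous game, intersect best replies.
Alto's best replies: X→Small; Y→Small; Z→Small.
Brio's best replies: Small→Y; Large→X.
Only (Small, Y) has each player best-responding; Nash payoffs (-4, 7).
Alto's commitment gain: -3 − -4 = 1.

1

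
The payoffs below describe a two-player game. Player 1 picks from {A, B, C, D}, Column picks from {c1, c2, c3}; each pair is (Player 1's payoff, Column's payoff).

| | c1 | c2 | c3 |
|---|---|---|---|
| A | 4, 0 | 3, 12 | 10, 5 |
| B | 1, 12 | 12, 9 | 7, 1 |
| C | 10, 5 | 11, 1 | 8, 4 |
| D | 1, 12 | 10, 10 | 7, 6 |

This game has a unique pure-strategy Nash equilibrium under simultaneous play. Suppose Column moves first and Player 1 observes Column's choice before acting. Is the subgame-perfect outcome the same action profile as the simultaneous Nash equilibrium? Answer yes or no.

Work backward from Player 1's decision.
- c1: Player 1 compares 4, 1, 10, 1 and picks C; Column would get 5.
- c2: Player 1 compares 3, 12, 11, 10 and picks B; Column would get 9.
- c3: Player 1 compares 10, 7, 8, 7 and picks A; Column would get 5.
Column's induced payoffs are 5, 9, 5, so Column commits to c2. Subgame-perfect outcome: (B, c2) with payoffs (12, 9).
Under simultaneous play:
Player 1's best replies: c1→C; c2→B; c3→A.
Column's best replies: A→c2; B→c1; C→c1; D→c1.
Only (C, c1) has each player best-responding; Nash payoffs (10, 5).
Sequential outcome (B, c2) differs from the Nash profile (C, c1).

no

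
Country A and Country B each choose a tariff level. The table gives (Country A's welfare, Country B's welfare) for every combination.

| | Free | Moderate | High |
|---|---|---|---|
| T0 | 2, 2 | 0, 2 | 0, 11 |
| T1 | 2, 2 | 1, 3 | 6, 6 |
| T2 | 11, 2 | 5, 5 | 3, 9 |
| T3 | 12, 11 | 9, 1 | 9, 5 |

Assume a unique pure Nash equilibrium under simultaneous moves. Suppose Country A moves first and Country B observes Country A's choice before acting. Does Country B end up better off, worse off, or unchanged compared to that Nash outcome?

unchanged

Backward induction with Country A moving first.
- T0: Country B compares 2, 2, 11 and picks High; Country A would get 0.
- T1: Country B compares 2, 3, 6 and picks High; Country A would get 6.
- T2: Country B compares 2, 5, 9 and picks High; Country A would get 3.
- T3: Country B compares 11, 1, 5 and picks Free; Country A would get 12.
Country A's induced payoffs are 0, 6, 3, 12, so Country A commits to T3. Subgame-perfect outcome: (T3, Free) with payoffs (12, 11).
Under simultaneous play:
Country A's best replies: Free→T3; Moderate→T3; High→T3.
Country B's best replies: T0→High; T1→High; T2→High; T3→Free.
Only (T3, Free) has each player best-responding; Nash payoffs (12, 11).
Country B earns 11 sequentially versus 11 at the Nash outcome: unchanged.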